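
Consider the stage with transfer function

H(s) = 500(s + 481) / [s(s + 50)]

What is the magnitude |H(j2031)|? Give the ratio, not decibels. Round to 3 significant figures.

0.253

At s = jω = j2031:
zero (s+481): 481 + j2031 → |·| = √(481²+2031²) = √4356322 ≈ 2087.2, ∠ = arctan(2031/481) ≈ 76.68°
pole (s+50): 50 + j2031 → |·| = √(50²+2031²) = √4127461 ≈ 2031.6, ∠ = arctan(2031/50) ≈ 88.59°
pole at origin: |s| = 2031, ∠ = 90.00° (in denominator)
|H| = 500 · 2087.2 / 4.1262e+06 ≈ 0.25292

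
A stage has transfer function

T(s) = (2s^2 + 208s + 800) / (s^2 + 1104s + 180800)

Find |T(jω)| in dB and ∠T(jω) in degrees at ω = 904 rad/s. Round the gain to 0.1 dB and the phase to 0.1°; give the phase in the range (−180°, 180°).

Substitute s = j904:
Numerator: 2(j904)^2 + 208(j904) + 800 = -1633632 + j188032
Denominator: (j904)^2 + 1104(j904) + 180800 = -636416 + j998016
|N| = √(1633632² + 188032²) ≈ 1.6444e+06, ∠N ≈ 173.43°
|D| = √(636416² + 998016²) ≈ 1.1837e+06, ∠D ≈ 122.52°
|T| = 1.6444e+06 / 1.1837e+06 ≈ 1.3892
Gain = 20 log₁₀(1.3892) ≈ 2.86 dB
∠T = 173.43° − 122.52° = 50.91°

2.9 dB, 50.9°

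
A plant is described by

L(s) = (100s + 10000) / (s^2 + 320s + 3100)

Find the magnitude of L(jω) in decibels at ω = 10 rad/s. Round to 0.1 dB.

Substitute s = j10:
Numerator: 100(j10) + 10000 = 10000 + j1000
Denominator: (j10)^2 + 320(j10) + 3100 = 3000 + j3200
|N| = √(10000² + 1000²) ≈ 10050, ∠N ≈ 5.71°
|D| = √(3000² + 3200²) ≈ 4386.3, ∠D ≈ 46.85°
|L| = 10050 / 4386.3 ≈ 2.2912
Gain = 20 log₁₀(2.2912) ≈ 7.20 dB

7.2 dB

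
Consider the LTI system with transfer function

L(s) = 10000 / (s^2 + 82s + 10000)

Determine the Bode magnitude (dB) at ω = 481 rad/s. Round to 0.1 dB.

-27.0 dB

At s = jω = j481:
quadratic: (j481)² + 82·j481 + 10000 = -221361 + j39442 → |·| ≈ 2.2485e+05, ∠ ≈ 169.90°
|L| = 10000 / 2.2485e+05 ≈ 0.044474
Gain = 20 log₁₀(0.044474) ≈ -27.04 dB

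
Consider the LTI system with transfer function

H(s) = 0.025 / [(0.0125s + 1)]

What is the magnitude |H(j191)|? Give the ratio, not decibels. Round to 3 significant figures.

0.00966

At ω = 191 rad/s:
pole (1 + j191·0.0125) = 1 + j2.3875 → |·| ≈ 2.5885, ∠ ≈ 67.27°
|H| = 0.025 · 1 / (2.5885) ≈ 0.0096581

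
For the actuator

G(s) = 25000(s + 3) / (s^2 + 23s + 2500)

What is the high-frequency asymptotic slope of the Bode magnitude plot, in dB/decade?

Each pole contributes −20 dB/decade at high frequency; each zero contributes +20 dB/decade.
Net: 1 zero(s) − 2 pole(s) → -20 dB/decade.

-20 dB/decade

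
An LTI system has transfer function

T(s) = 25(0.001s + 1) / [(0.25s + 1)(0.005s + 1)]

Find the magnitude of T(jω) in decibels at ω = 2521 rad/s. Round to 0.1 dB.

At ω = 2521 rad/s:
zero (1 + j2521·0.001) = 1 + j2.521 → |·| ≈ 2.7121, ∠ ≈ 68.36°
pole (1 + j2521·0.25) = 1 + j630.25 → |·| ≈ 630.25, ∠ ≈ 89.91°
pole (1 + j2521·0.005) = 1 + j12.605 → |·| ≈ 12.645, ∠ ≈ 85.46°
|T| = 25 · 2.7121 / (630.25 · 12.645) ≈ 0.0085077
Gain = 20 log₁₀(0.0085077) ≈ -41.40 dB

-41.4 dB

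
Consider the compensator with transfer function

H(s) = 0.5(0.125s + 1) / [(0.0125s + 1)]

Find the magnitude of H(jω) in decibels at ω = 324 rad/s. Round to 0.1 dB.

13.7 dB

At ω = 324 rad/s:
zero (1 + j324·0.125) = 1 + j40.5 → |·| ≈ 40.512, ∠ ≈ 88.59°
pole (1 + j324·0.0125) = 1 + j4.05 → |·| ≈ 4.1716, ∠ ≈ 76.13°
|H| = 0.5 · 40.512 / (4.1716) ≈ 4.8557
Gain = 20 log₁₀(4.8557) ≈ 13.73 dB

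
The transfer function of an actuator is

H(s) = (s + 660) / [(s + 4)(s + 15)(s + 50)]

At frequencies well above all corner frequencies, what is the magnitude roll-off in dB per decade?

-40 dB/decade

Each pole contributes −20 dB/decade at high frequency; each zero contributes +20 dB/decade.
Net: 1 zero(s) − 3 pole(s) → -40 dB/decade.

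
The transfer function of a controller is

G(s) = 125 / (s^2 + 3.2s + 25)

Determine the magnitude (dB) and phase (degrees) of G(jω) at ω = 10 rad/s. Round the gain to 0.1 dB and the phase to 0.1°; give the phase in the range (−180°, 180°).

At s = jω = j10:
quadratic: (j10)² + 3.2·j10 + 25 = -75 + j32 → |·| ≈ 81.541, ∠ ≈ 156.89°
|G| = 125 / 81.541 ≈ 1.533
Gain = 20 log₁₀(1.533) ≈ 3.71 dB
∠G = 0.00° − 156.89° = -156.89°

3.7 dB, -156.9°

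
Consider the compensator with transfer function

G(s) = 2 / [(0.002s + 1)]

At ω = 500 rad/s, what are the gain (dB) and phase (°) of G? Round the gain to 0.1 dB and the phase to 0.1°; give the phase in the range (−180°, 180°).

3.0 dB, -45.0°

At ω = 500 rad/s:
pole (1 + j500·0.002) = 1 + j1 → |·| ≈ 1.4142, ∠ ≈ 45.00°
|G| = 2 · 1 / (1.4142) ≈ 1.4142
Gain = 20 log₁₀(1.4142) ≈ 3.01 dB
∠G = (0°) − (45.00°) = -45.00°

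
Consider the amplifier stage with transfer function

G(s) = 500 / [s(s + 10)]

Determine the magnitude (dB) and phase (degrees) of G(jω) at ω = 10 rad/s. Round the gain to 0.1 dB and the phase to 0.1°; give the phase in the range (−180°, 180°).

At s = jω = j10:
pole (s+10): 10 + j10 → |·| = √(10²+10²) = √200 ≈ 14.142, ∠ = arctan(10/10) ≈ 45.00°
pole at origin: |s| = 10, ∠ = 90.00° (in denominator)
|G| = 500 / 141.42 ≈ 3.5356
Gain = 20 log₁₀(3.5356) ≈ 10.97 dB
∠G = 0.00° − 135.00° = -135.00°

11.0 dB, -135.0°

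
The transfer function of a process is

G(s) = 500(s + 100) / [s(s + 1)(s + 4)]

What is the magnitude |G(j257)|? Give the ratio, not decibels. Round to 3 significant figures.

At s = jω = j257:
zero (s+100): 100 + j257 → |·| = √(100²+257²) = √76049 ≈ 275.77, ∠ = arctan(257/100) ≈ 68.74°
pole (s+1): 1 + j257 → |·| = √(1²+257²) = √66050 ≈ 257, ∠ = arctan(257/1) ≈ 89.78°
pole (s+4): 4 + j257 → |·| = √(4²+257²) = √66065 ≈ 257.03, ∠ = arctan(257/4) ≈ 89.11°
pole at origin: |s| = 257, ∠ = 90.00° (in denominator)
|G| = 500 · 275.77 / 1.6977e+07 ≈ 0.0081219

0.00812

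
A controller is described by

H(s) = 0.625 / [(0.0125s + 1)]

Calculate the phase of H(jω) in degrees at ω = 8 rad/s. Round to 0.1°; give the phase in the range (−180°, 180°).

-5.7°

At ω = 8 rad/s:
pole (1 + j8·0.0125) = 1 + j0.1 → |·| ≈ 1.005, ∠ ≈ 5.71°
∠H = (0°) − (5.71°) = -5.71°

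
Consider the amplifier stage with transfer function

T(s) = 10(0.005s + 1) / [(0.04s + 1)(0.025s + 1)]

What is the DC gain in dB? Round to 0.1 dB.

20.0 dB

T(0) = 10 · 1 / 1 = 10
20 log₁₀(10) ≈ 20.00 dB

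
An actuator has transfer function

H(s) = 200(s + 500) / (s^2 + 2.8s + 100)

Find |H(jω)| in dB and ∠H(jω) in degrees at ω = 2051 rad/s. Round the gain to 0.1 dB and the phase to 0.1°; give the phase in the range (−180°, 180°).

At s = jω = j2051:
zero (s+500): 500 + j2051 → |·| = √(500²+2051²) = √4456601 ≈ 2111.1, ∠ = arctan(2051/500) ≈ 76.30°
quadratic: (j2051)² + 2.8·j2051 + 100 = -4206501 + j5742.8 → |·| ≈ 4.2065e+06, ∠ ≈ 179.92°
|H| = 200 · 2111.1 / 4.2065e+06 ≈ 0.10037
Gain = 20 log₁₀(0.10037) ≈ -19.97 dB
∠H = 76.30° − 179.92° = -103.62°

-20.0 dB, -103.6°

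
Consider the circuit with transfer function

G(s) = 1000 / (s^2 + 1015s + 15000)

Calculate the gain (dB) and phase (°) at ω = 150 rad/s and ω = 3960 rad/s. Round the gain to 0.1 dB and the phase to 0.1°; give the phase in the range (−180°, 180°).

Substitute s = j150:
Numerator: 1000 = 1000 + j0
Denominator: (j150)^2 + 1015(j150) + 15000 = -7500 + j152250
|N| = √(1000² + 0²) ≈ 1000, ∠N ≈ 0.00°
|D| = √(7500² + 152250²) ≈ 1.5243e+05, ∠D ≈ 92.82°
|G| = 1000 / 1.5243e+05 ≈ 0.0065604
Gain = 20 log₁₀(0.0065604) ≈ -43.66 dB
∠G = 0.00° − 92.82° = -92.82°

Substitute s = j3960:
Numerator: 1000 = 1000 + j0
Denominator: (j3960)^2 + 1015(j3960) + 15000 = -15666600 + j4019400
|N| = √(1000² + 0²) ≈ 1000, ∠N ≈ 0.00°
|D| = √(15666600² + 4019400²) ≈ 1.6174e+07, ∠D ≈ 165.61°
|G| = 1000 / 1.6174e+07 ≈ 6.1828e-05
Gain = 20 log₁₀(6.1828e-05) ≈ -84.18 dB
∠G = 0.00° − 165.61° = -165.61°

ω = 150: -43.7 dB, -92.8°; ω = 3960: -84.2 dB, -165.6°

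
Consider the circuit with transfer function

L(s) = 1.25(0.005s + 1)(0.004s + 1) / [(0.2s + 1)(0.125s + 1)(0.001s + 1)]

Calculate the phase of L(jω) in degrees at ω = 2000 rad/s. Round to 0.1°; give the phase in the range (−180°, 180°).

-75.9°

At ω = 2000 rad/s:
zero (1 + j2000·0.005) = 1 + j10 → |·| ≈ 10.05, ∠ ≈ 84.29°
zero (1 + j2000·0.004) = 1 + j8 → |·| ≈ 8.0623, ∠ ≈ 82.87°
pole (1 + j2000·0.2) = 1 + j400 → |·| ≈ 400, ∠ ≈ 89.86°
pole (1 + j2000·0.125) = 1 + j250 → |·| ≈ 250, ∠ ≈ 89.77°
pole (1 + j2000·0.001) = 1 + j2 → |·| ≈ 2.2361, ∠ ≈ 63.43°
∠L = (84.29° + 82.87°) − (89.86° + 89.77° + 63.43°) = -75.90°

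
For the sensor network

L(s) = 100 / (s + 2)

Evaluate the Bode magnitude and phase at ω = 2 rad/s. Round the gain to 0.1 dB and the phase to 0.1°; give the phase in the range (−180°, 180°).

Substitute s = j2:
Numerator: 100 = 100 + j0
Denominator: (j2) + 2 = 2 + j2
|N| = √(100² + 0²) ≈ 100, ∠N ≈ 0.00°
|D| = √(2² + 2²) ≈ 2.8284, ∠D ≈ 45.00°
|L| = 100 / 2.8284 ≈ 35.356
Gain = 20 log₁₀(35.356) ≈ 30.97 dB
∠L = 0.00° − 45.00° = -45.00°

31.0 dB, -45.0°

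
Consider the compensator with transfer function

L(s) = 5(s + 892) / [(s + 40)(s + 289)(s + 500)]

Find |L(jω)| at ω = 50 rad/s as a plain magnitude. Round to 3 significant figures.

0.000473

At s = jω = j50:
zero (s+892): 892 + j50 → |·| = √(892²+50²) = √798164 ≈ 893.4, ∠ = arctan(50/892) ≈ 3.21°
pole (s+40): 40 + j50 → |·| = √(40²+50²) = √4100 ≈ 64.031, ∠ = arctan(50/40) ≈ 51.34°
pole (s+289): 289 + j50 → |·| = √(289²+50²) = √86021 ≈ 293.29, ∠ = arctan(50/289) ≈ 9.82°
pole (s+500): 500 + j50 → |·| = √(500²+50²) = √252500 ≈ 502.49, ∠ = arctan(50/500) ≈ 5.71°
|L| = 5 · 893.4 / 9.4366e+06 ≈ 0.00047337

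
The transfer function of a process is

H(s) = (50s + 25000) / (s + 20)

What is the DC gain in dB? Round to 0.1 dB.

H(0) = 25000 / 20 = 1250
20 log₁₀(1250) ≈ 61.94 dB

61.9 dB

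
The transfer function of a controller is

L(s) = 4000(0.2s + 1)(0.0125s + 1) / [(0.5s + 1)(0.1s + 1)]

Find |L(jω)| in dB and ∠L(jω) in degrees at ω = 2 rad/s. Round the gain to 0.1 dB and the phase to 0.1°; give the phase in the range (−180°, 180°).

69.5 dB, -33.1°

At ω = 2 rad/s:
zero (1 + j2·0.2) = 1 + j0.4 → |·| ≈ 1.077, ∠ ≈ 21.80°
zero (1 + j2·0.0125) = 1 + j0.025 → |·| ≈ 1.0003, ∠ ≈ 1.43°
pole (1 + j2·0.5) = 1 + j1 → |·| ≈ 1.4142, ∠ ≈ 45.00°
pole (1 + j2·0.1) = 1 + j0.2 → |·| ≈ 1.0198, ∠ ≈ 11.31°
|L| = 4000 · 1.077 · 1.0003 / (1.4142 · 1.0198) ≈ 2988
Gain = 20 log₁₀(2988) ≈ 69.51 dB
∠L = (21.80° + 1.43°) − (45.00° + 11.31°) = -33.08°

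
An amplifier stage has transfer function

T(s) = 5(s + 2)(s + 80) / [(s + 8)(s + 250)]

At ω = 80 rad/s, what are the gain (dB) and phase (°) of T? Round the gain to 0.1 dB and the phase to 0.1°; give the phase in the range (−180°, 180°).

6.6 dB, 31.5°

At s = jω = j80:
zero (s+2): 2 + j80 → |·| = √(2²+80²) = √6404 ≈ 80.025, ∠ = arctan(80/2) ≈ 88.57°
zero (s+80): 80 + j80 → |·| = √(80²+80²) = √12800 ≈ 113.14, ∠ = arctan(80/80) ≈ 45.00°
pole (s+8): 8 + j80 → |·| = √(8²+80²) = √6464 ≈ 80.399, ∠ = arctan(80/8) ≈ 84.29°
pole (s+250): 250 + j80 → |·| = √(250²+80²) = √68900 ≈ 262.49, ∠ = arctan(80/250) ≈ 17.74°
|T| = 5 · 9054 / 21104 ≈ 2.1451
Gain = 20 log₁₀(2.1451) ≈ 6.63 dB
∠T = 133.57° − 102.03° = 31.54°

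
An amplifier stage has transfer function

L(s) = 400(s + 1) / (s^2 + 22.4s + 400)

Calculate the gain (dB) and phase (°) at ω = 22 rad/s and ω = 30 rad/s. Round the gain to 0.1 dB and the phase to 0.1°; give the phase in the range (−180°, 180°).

ω = 22: 24.9 dB, -12.3°; ω = 30: 23.1 dB, -38.6°

At s = jω = j22:
zero (s+1): 1 + j22 → |·| = √(1²+22²) = √485 ≈ 22.023, ∠ = arctan(22/1) ≈ 87.40°
quadratic: (j22)² + 22.4·j22 + 400 = -84 + j492.8 → |·| ≈ 499.91, ∠ ≈ 99.67°
|L| = 400 · 22.023 / 499.91 ≈ 17.622
Gain = 20 log₁₀(17.622) ≈ 24.92 dB
∠L = 87.40° − 99.67° = -12.27°

At s = jω = j30:
zero (s+1): 1 + j30 → |·| = √(1²+30²) = √901 ≈ 30.017, ∠ = arctan(30/1) ≈ 88.09°
quadratic: (j30)² + 22.4·j30 + 400 = -500 + j672 → |·| ≈ 837.61, ∠ ≈ 126.65°
|L| = 400 · 30.017 / 837.61 ≈ 14.335
Gain = 20 log₁₀(14.335) ≈ 23.13 dB
∠L = 88.09° − 126.65° = -38.56°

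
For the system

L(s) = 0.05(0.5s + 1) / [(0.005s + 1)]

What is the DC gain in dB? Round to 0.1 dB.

-26.0 dB

L(0) = 0.05 · 1 / 1 = 0.05
20 log₁₀(0.05) ≈ -26.02 dB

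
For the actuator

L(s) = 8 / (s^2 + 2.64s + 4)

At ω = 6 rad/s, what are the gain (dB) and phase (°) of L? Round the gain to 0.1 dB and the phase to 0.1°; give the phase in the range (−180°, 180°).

-13.0 dB, -153.7°

At s = jω = j6:
quadratic: (j6)² + 2.64·j6 + 4 = -32 + j15.84 → |·| ≈ 35.706, ∠ ≈ 153.66°
|L| = 8 / 35.706 ≈ 0.22405
Gain = 20 log₁₀(0.22405) ≈ -12.99 dB
∠L = 0.00° − 153.66° = -153.66°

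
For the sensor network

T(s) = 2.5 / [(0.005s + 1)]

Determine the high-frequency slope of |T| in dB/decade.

Each pole contributes −20 dB/decade at high frequency; each zero contributes +20 dB/decade.
Net: 0 zero(s) − 1 pole(s) → -20 dB/decade.

-20 dB/decade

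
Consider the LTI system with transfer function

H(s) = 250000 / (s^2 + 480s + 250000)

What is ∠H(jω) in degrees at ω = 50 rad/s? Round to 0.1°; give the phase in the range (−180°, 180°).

-5.5°

At s = jω = j50:
quadratic: (j50)² + 480·j50 + 250000 = 247500 + j24000 → |·| ≈ 2.4866e+05, ∠ ≈ 5.54°
∠H = 0.00° − 5.54° = -5.54°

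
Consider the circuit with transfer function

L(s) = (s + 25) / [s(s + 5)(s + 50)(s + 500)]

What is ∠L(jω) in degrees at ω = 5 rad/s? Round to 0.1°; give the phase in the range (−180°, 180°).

-130.0°

At s = jω = j5:
zero (s+25): 25 + j5 → |·| = √(25²+5²) = √650 ≈ 25.495, ∠ = arctan(5/25) ≈ 11.31°
pole (s+5): 5 + j5 → |·| = √(5²+5²) = √50 ≈ 7.0711, ∠ = arctan(5/5) ≈ 45.00°
pole (s+50): 50 + j5 → |·| = √(50²+5²) = √2525 ≈ 50.249, ∠ = arctan(5/50) ≈ 5.71°
pole (s+500): 500 + j5 → |·| = √(500²+5²) = √250025 ≈ 500.02, ∠ = arctan(5/500) ≈ 0.57°
pole at origin: |s| = 5, ∠ = 90.00° (in denominator)
∠L = 11.31° − 141.28° = -129.97°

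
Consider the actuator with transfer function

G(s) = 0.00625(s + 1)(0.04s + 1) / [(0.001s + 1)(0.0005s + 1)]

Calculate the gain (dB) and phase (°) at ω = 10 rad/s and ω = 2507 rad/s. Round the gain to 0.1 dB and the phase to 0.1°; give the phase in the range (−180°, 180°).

ω = 10: -23.4 dB, 105.2°; ω = 2507: 51.2 dB, 59.7°

At ω = 10 rad/s:
zero (1 + j10·1) = 1 + j10 → |·| ≈ 10.05, ∠ ≈ 84.29°
zero (1 + j10·0.04) = 1 + j0.4 → |·| ≈ 1.077, ∠ ≈ 21.80°
pole (1 + j10·0.001) = 1 + j0.01 → |·| ≈ 1, ∠ ≈ 0.57°
pole (1 + j10·0.0005) = 1 + j0.005 → |·| ≈ 1, ∠ ≈ 0.29°
|G| = 0.00625 · 10.05 · 1.077 / (1 · 1) ≈ 0.067649
Gain = 20 log₁₀(0.067649) ≈ -23.39 dB
∠G = (84.29° + 21.80°) − (0.57° + 0.29°) = 105.23°

At ω = 2507 rad/s:
zero (1 + j2507·1) = 1 + j2507 → |·| ≈ 2507, ∠ ≈ 89.98°
zero (1 + j2507·0.04) = 1 + j100.28 → |·| ≈ 100.28, ∠ ≈ 89.43°
pole (1 + j2507·0.001) = 1 + j2.507 → |·| ≈ 2.6991, ∠ ≈ 68.25°
pole (1 + j2507·0.0005) = 1 + j1.2535 → |·| ≈ 1.6035, ∠ ≈ 51.42°
|G| = 0.00625 · 2507 · 100.28 / (2.6991 · 1.6035) ≈ 363.05
Gain = 20 log₁₀(363.05) ≈ 51.20 dB
∠G = (89.98° + 89.43°) − (68.25° + 51.42°) = 59.74°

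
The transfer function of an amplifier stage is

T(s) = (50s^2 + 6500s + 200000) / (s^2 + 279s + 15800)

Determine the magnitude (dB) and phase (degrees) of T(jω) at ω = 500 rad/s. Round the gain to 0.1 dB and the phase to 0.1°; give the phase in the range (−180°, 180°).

Substitute s = j500:
Numerator: 50(j500)^2 + 6500(j500) + 200000 = -12300000 + j3250000
Denominator: (j500)^2 + 279(j500) + 15800 = -234200 + j139500
|N| = √(12300000² + 3250000²) ≈ 1.2722e+07, ∠N ≈ 165.20°
|D| = √(234200² + 139500²) ≈ 2.726e+05, ∠D ≈ 149.22°
|T| = 1.2722e+07 / 2.726e+05 ≈ 46.669
Gain = 20 log₁₀(46.669) ≈ 33.38 dB
∠T = 165.20° − 149.22° = 15.98°

33.4 dB, 16.0°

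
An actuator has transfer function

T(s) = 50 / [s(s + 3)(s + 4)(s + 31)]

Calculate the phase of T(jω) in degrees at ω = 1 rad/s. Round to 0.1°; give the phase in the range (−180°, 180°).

-124.3°

At s = jω = j1:
pole (s+3): 3 + j1 → |·| = √(3²+1²) = √10 ≈ 3.1623, ∠ = arctan(1/3) ≈ 18.43°
pole (s+4): 4 + j1 → |·| = √(4²+1²) = √17 ≈ 4.1231, ∠ = arctan(1/4) ≈ 14.04°
pole (s+31): 31 + j1 → |·| = √(31²+1²) = √962 ≈ 31.016, ∠ = arctan(1/31) ≈ 1.85°
pole at origin: |s| = 1, ∠ = 90.00° (in denominator)
∠T = 0.00° − 124.32° = -124.32°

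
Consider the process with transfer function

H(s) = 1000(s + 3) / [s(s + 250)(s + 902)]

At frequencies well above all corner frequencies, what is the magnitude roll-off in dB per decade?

Each pole contributes −20 dB/decade at high frequency; each zero contributes +20 dB/decade.
Net: 1 zero(s) − 3 pole(s) → -40 dB/decade.

-40 dB/decade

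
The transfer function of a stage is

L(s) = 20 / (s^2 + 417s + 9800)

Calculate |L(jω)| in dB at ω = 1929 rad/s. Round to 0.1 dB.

Substitute s = j1929:
Numerator: 20 = 20 + j0
Denominator: (j1929)^2 + 417(j1929) + 9800 = -3711241 + j804393
|N| = √(20² + 0²) ≈ 20, ∠N ≈ 0.00°
|D| = √(3711241² + 804393²) ≈ 3.7974e+06, ∠D ≈ 167.77°
|L| = 20 / 3.7974e+06 ≈ 5.2668e-06
Gain = 20 log₁₀(5.2668e-06) ≈ -105.57 dB

-105.6 dB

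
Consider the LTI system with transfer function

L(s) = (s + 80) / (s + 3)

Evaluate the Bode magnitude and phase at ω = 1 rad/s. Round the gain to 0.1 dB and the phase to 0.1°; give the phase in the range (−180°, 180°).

28.1 dB, -17.7°

Substitute s = j1:
Numerator: (j1) + 80 = 80 + j1
Denominator: (j1) + 3 = 3 + j1
|N| = √(80² + 1²) ≈ 80.006, ∠N ≈ 0.72°
|D| = √(3² + 1²) ≈ 3.1623, ∠D ≈ 18.43°
|L| = 80.006 / 3.1623 ≈ 25.3
Gain = 20 log₁₀(25.3) ≈ 28.06 dB
∠L = 0.72° − 18.43° = -17.71°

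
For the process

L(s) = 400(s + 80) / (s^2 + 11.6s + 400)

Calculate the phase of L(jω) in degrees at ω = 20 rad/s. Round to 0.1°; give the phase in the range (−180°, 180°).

At s = jω = j20:
zero (s+80): 80 + j20 → |·| = √(80²+20²) = √6800 ≈ 82.462, ∠ = arctan(20/80) ≈ 14.04°
quadratic: (j20)² + 11.6·j20 + 400 = 0 + j232 → |·| ≈ 232, ∠ ≈ 90.00°
∠L = 14.04° − 90.00° = -75.96°

-76.0°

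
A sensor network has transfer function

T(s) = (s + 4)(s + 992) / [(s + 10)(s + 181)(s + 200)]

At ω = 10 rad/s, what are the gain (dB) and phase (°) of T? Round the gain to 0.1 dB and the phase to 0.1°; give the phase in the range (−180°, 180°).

-33.6 dB, 17.8°

At s = jω = j10:
zero (s+4): 4 + j10 → |·| = √(4²+10²) = √116 ≈ 10.77, ∠ = arctan(10/4) ≈ 68.20°
zero (s+992): 992 + j10 → |·| = √(992²+10²) = √984164 ≈ 992.05, ∠ = arctan(10/992) ≈ 0.58°
pole (s+10): 10 + j10 → |·| = √(10²+10²) = √200 ≈ 14.142, ∠ = arctan(10/10) ≈ 45.00°
pole (s+181): 181 + j10 → |·| = √(181²+10²) = √32861 ≈ 181.28, ∠ = arctan(10/181) ≈ 3.16°
pole (s+200): 200 + j10 → |·| = √(200²+10²) = √40100 ≈ 200.25, ∠ = arctan(10/200) ≈ 2.86°
|T| = 1 · 10684 / 5.1337e+05 ≈ 0.020812
Gain = 20 log₁₀(0.020812) ≈ -33.63 dB
∠T = 68.78° − 51.02° = 17.76°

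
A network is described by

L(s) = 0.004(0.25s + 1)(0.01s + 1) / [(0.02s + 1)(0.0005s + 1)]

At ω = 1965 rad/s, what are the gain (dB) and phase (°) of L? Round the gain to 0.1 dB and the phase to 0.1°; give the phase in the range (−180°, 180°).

-3.1 dB, 43.9°

At ω = 1965 rad/s:
zero (1 + j1965·0.25) = 1 + j491.25 → |·| ≈ 491.25, ∠ ≈ 89.88°
zero (1 + j1965·0.01) = 1 + j19.65 → |·| ≈ 19.675, ∠ ≈ 87.09°
pole (1 + j1965·0.02) = 1 + j39.3 → |·| ≈ 39.313, ∠ ≈ 88.54°
pole (1 + j1965·0.0005) = 1 + j0.9825 → |·| ≈ 1.4019, ∠ ≈ 44.49°
|L| = 0.004 · 491.25 · 19.675 / (39.313 · 1.4019) ≈ 0.70149
Gain = 20 log₁₀(0.70149) ≈ -3.08 dB
∠L = (89.88° + 87.09°) − (88.54° + 44.49°) = 43.94°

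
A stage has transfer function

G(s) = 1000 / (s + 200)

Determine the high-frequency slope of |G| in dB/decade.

Each pole contributes −20 dB/decade at high frequency; each zero contributes +20 dB/decade.
Net: 0 zero(s) − 1 pole(s) → -20 dB/decade.

-20 dB/decade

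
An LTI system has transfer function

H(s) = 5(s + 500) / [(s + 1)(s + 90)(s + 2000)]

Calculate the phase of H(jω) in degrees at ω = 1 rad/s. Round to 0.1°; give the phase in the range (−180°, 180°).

At s = jω = j1:
zero (s+500): 500 + j1 → |·| = √(500²+1²) = √250001 ≈ 500, ∠ = arctan(1/500) ≈ 0.11°
pole (s+1): 1 + j1 → |·| = √(1²+1²) = √2 ≈ 1.4142, ∠ = arctan(1/1) ≈ 45.00°
pole (s+90): 90 + j1 → |·| = √(90²+1²) = √8101 ≈ 90.006, ∠ = arctan(1/90) ≈ 0.64°
pole (s+2000): 2000 + j1 → |·| = √(2000²+1²) = √4000001 ≈ 2000, ∠ = arctan(1/2000) ≈ 0.03°
∠H = 0.11° − 45.67° = -45.56°

-45.6°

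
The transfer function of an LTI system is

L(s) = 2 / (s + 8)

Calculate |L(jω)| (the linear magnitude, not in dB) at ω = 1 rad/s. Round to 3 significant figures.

Substitute s = j1:
Numerator: 2 = 2 + j0
Denominator: (j1) + 8 = 8 + j1
|N| = √(2² + 0²) ≈ 2, ∠N ≈ 0.00°
|D| = √(8² + 1²) ≈ 8.0623, ∠D ≈ 7.13°
|L| = 2 / 8.0623 ≈ 0.24807

0.248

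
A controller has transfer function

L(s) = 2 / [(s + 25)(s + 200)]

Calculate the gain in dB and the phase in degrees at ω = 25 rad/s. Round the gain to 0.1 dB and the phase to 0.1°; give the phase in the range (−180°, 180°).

-71.0 dB, -52.1°

At s = jω = j25:
pole (s+25): 25 + j25 → |·| = √(25²+25²) = √1250 ≈ 35.355, ∠ = arctan(25/25) ≈ 45.00°
pole (s+200): 200 + j25 → |·| = √(200²+25²) = √40625 ≈ 201.56, ∠ = arctan(25/200) ≈ 7.13°
|L| = 2 / 7126.2 ≈ 0.00028065
Gain = 20 log₁₀(0.00028065) ≈ -71.04 dB
∠L = 0.00° − 52.13° = -52.13°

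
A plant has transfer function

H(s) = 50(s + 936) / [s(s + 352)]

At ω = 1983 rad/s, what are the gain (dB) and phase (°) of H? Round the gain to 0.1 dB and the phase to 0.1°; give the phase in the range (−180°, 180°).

At s = jω = j1983:
zero (s+936): 936 + j1983 → |·| = √(936²+1983²) = √4808385 ≈ 2192.8, ∠ = arctan(1983/936) ≈ 64.73°
pole (s+352): 352 + j1983 → |·| = √(352²+1983²) = √4056193 ≈ 2014, ∠ = arctan(1983/352) ≈ 79.93°
pole at origin: |s| = 1983, ∠ = 90.00° (in denominator)
|H| = 50 · 2192.8 / 3.9938e+06 ≈ 0.027453
Gain = 20 log₁₀(0.027453) ≈ -31.23 dB
∠H = 64.73° − 169.93° = -105.20°

-31.2 dB, -105.2°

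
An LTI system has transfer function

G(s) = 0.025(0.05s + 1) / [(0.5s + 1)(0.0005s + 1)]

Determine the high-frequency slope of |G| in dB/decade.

-20 dB/decade

Each pole contributes −20 dB/decade at high frequency; each zero contributes +20 dB/decade.
Net: 1 zero(s) − 2 pole(s) → -20 dB/decade.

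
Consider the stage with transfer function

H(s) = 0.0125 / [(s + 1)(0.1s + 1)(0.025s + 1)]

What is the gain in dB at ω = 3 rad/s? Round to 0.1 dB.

At ω = 3 rad/s:
pole (1 + j3·1) = 1 + j3 → |·| ≈ 3.1623, ∠ ≈ 71.57°
pole (1 + j3·0.1) = 1 + j0.3 → |·| ≈ 1.044, ∠ ≈ 16.70°
pole (1 + j3·0.025) = 1 + j0.075 → |·| ≈ 1.0028, ∠ ≈ 4.29°
|H| = 0.0125 · 1 / (3.1623 · 1.044 · 1.0028) ≈ 0.0037757
Gain = 20 log₁₀(0.0037757) ≈ -48.46 dB

-48.5 dB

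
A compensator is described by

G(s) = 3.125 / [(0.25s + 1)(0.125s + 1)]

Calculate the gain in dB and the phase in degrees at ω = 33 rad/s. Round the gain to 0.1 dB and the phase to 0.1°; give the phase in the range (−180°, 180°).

-21.1 dB, -159.5°

At ω = 33 rad/s:
pole (1 + j33·0.25) = 1 + j8.25 → |·| ≈ 8.3104, ∠ ≈ 83.09°
pole (1 + j33·0.125) = 1 + j4.125 → |·| ≈ 4.2445, ∠ ≈ 76.37°
|G| = 3.125 · 1 / (8.3104 · 4.2445) ≈ 0.088593
Gain = 20 log₁₀(0.088593) ≈ -21.05 dB
∠G = (0°) − (83.09° + 76.37°) = -159.46°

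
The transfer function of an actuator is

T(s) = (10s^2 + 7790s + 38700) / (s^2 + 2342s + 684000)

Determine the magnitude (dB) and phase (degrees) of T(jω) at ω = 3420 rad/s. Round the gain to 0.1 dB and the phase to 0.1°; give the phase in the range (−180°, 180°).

Substitute s = j3420:
Numerator: 10(j3420)^2 + 7790(j3420) + 38700 = -116925300 + j26641800
Denominator: (j3420)^2 + 2342(j3420) + 684000 = -11012400 + j8009640
|N| = √(116925300² + 26641800²) ≈ 1.1992e+08, ∠N ≈ 167.16°
|D| = √(11012400² + 8009640²) ≈ 1.3617e+07, ∠D ≈ 143.97°
|T| = 1.1992e+08 / 1.3617e+07 ≈ 8.8066
Gain = 20 log₁₀(8.8066) ≈ 18.90 dB
∠T = 167.16° − 143.97° = 23.19°

18.9 dB, 23.2°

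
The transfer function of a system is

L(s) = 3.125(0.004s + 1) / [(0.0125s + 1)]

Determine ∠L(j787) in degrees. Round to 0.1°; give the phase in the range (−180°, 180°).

At ω = 787 rad/s:
zero (1 + j787·0.004) = 1 + j3.148 → |·| ≈ 3.303, ∠ ≈ 72.38°
pole (1 + j787·0.0125) = 1 + j9.8375 → |·| ≈ 9.8882, ∠ ≈ 84.20°
∠L = (72.38°) − (84.20°) = -11.82°

-11.8°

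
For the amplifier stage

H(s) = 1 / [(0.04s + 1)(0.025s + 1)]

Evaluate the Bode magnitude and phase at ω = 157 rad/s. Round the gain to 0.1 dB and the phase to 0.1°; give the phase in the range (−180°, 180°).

-28.2 dB, -156.7°

At ω = 157 rad/s:
pole (1 + j157·0.04) = 1 + j6.28 → |·| ≈ 6.3591, ∠ ≈ 80.95°
pole (1 + j157·0.025) = 1 + j3.925 → |·| ≈ 4.0504, ∠ ≈ 75.71°
|H| = 1 · 1 / (6.3591 · 4.0504) ≈ 0.038825
Gain = 20 log₁₀(0.038825) ≈ -28.22 dB
∠H = (0°) − (80.95° + 75.71°) = -156.66°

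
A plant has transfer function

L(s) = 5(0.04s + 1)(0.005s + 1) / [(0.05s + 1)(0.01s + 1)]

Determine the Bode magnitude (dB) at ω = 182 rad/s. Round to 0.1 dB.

At ω = 182 rad/s:
zero (1 + j182·0.04) = 1 + j7.28 → |·| ≈ 7.3484, ∠ ≈ 82.18°
zero (1 + j182·0.005) = 1 + j0.91 → |·| ≈ 1.3521, ∠ ≈ 42.30°
pole (1 + j182·0.05) = 1 + j9.1 → |·| ≈ 9.1548, ∠ ≈ 83.73°
pole (1 + j182·0.01) = 1 + j1.82 → |·| ≈ 2.0766, ∠ ≈ 61.21°
|L| = 5 · 7.3484 · 1.3521 / (9.1548 · 2.0766) ≈ 2.6132
Gain = 20 log₁₀(2.6132) ≈ 8.34 dB

8.3 dB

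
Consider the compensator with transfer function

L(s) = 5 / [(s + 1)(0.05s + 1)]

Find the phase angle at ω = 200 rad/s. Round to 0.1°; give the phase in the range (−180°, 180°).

-174.0°

At ω = 200 rad/s:
pole (1 + j200·1) = 1 + j200 → |·| ≈ 200, ∠ ≈ 89.71°
pole (1 + j200·0.05) = 1 + j10 → |·| ≈ 10.05, ∠ ≈ 84.29°
∠L = (0°) − (89.71° + 84.29°) = -174.00°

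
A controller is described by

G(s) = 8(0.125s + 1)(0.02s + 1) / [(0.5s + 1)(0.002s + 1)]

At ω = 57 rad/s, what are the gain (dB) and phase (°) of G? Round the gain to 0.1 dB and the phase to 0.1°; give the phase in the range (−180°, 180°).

9.7 dB, 36.3°

At ω = 57 rad/s:
zero (1 + j57·0.125) = 1 + j7.125 → |·| ≈ 7.1948, ∠ ≈ 82.01°
zero (1 + j57·0.02) = 1 + j1.14 → |·| ≈ 1.5164, ∠ ≈ 48.74°
pole (1 + j57·0.5) = 1 + j28.5 → |·| ≈ 28.518, ∠ ≈ 87.99°
pole (1 + j57·0.002) = 1 + j0.114 → |·| ≈ 1.0065, ∠ ≈ 6.50°
|G| = 8 · 7.1948 · 1.5164 / (28.518 · 1.0065) ≈ 3.0408
Gain = 20 log₁₀(3.0408) ≈ 9.66 dB
∠G = (82.01° + 48.74°) − (87.99° + 6.50°) = 36.26°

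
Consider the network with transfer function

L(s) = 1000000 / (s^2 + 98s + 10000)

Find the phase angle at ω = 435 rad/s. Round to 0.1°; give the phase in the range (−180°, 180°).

-166.6°

At s = jω = j435:
quadratic: (j435)² + 98·j435 + 10000 = -179225 + j42630 → |·| ≈ 1.8423e+05, ∠ ≈ 166.62°
∠L = 0.00° − 166.62° = -166.62°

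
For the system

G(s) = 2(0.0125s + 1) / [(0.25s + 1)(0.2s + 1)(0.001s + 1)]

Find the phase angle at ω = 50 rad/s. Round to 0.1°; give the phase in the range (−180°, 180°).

-140.6°

At ω = 50 rad/s:
zero (1 + j50·0.0125) = 1 + j0.625 → |·| ≈ 1.1792, ∠ ≈ 32.01°
pole (1 + j50·0.25) = 1 + j12.5 → |·| ≈ 12.54, ∠ ≈ 85.43°
pole (1 + j50·0.2) = 1 + j10 → |·| ≈ 10.05, ∠ ≈ 84.29°
pole (1 + j50·0.001) = 1 + j0.05 → |·| ≈ 1.0012, ∠ ≈ 2.86°
∠G = (32.01°) − (85.43° + 84.29° + 2.86°) = -140.57°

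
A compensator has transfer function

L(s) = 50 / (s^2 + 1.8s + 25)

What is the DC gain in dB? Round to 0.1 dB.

L(0) = 50 / 25 = 2
20 log₁₀(2) ≈ 6.02 dB

6.0 dB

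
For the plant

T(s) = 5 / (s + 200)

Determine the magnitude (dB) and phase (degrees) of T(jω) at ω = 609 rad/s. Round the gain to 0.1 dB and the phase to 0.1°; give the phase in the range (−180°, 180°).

At s = jω = j609:
pole (s+200): 200 + j609 → |·| = √(200²+609²) = √410881 ≈ 641, ∠ = arctan(609/200) ≈ 71.82°
|T| = 5 / 641 ≈ 0.0078003
Gain = 20 log₁₀(0.0078003) ≈ -42.16 dB
∠T = 0.00° − 71.82° = -71.82°

-42.2 dB, -71.8°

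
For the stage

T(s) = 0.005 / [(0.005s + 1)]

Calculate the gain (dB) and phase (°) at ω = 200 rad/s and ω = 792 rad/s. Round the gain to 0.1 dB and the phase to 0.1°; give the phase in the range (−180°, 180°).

At ω = 200 rad/s:
pole (1 + j200·0.005) = 1 + j1 → |·| ≈ 1.4142, ∠ ≈ 45.00°
|T| = 0.005 · 1 / (1.4142) ≈ 0.0035356
Gain = 20 log₁₀(0.0035356) ≈ -49.03 dB
∠T = (0°) − (45.00°) = -45.00°

At ω = 792 rad/s:
pole (1 + j792·0.005) = 1 + j3.96 → |·| ≈ 4.0843, ∠ ≈ 75.83°
|T| = 0.005 · 1 / (4.0843) ≈ 0.0012242
Gain = 20 log₁₀(0.0012242) ≈ -58.24 dB
∠T = (0°) − (75.83°) = -75.83°

ω = 200: -49.0 dB, -45.0°; ω = 792: -58.2 dB, -75.8°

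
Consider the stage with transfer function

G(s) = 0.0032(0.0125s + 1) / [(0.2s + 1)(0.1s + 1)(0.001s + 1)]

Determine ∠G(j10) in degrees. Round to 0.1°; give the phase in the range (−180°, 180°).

At ω = 10 rad/s:
zero (1 + j10·0.0125) = 1 + j0.125 → |·| ≈ 1.0078, ∠ ≈ 7.13°
pole (1 + j10·0.2) = 1 + j2 → |·| ≈ 2.2361, ∠ ≈ 63.43°
pole (1 + j10·0.1) = 1 + j1 → |·| ≈ 1.4142, ∠ ≈ 45.00°
pole (1 + j10·0.001) = 1 + j0.01 → |·| ≈ 1, ∠ ≈ 0.57°
∠G = (7.13°) − (63.43° + 45.00° + 0.57°) = -101.87°

-101.9°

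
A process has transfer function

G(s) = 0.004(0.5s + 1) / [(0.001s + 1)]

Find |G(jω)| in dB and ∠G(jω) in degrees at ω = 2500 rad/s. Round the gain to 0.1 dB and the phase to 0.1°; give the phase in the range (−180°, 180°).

At ω = 2500 rad/s:
zero (1 + j2500·0.5) = 1 + j1250 → |·| ≈ 1250, ∠ ≈ 89.95°
pole (1 + j2500·0.001) = 1 + j2.5 → |·| ≈ 2.6926, ∠ ≈ 68.20°
|G| = 0.004 · 1250 / (2.6926) ≈ 1.8569
Gain = 20 log₁₀(1.8569) ≈ 5.38 dB
∠G = (89.95°) − (68.20°) = 21.75°

5.4 dB, 21.8°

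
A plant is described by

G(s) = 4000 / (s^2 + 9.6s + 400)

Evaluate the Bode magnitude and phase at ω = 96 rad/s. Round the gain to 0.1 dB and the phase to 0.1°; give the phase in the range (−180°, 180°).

-6.9 dB, -174.0°

At s = jω = j96:
quadratic: (j96)² + 9.6·j96 + 400 = -8816 + j921.6 → |·| ≈ 8864, ∠ ≈ 174.03°
|G| = 4000 / 8864 ≈ 0.45126
Gain = 20 log₁₀(0.45126) ≈ -6.91 dB
∠G = 0.00° − 174.03° = -174.03°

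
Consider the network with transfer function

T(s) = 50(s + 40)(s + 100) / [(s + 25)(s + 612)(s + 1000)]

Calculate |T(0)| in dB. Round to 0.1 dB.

-37.7 dB

T(0) = 50·40·100 / (25·612·1000) ≈ 0.013072
20 log₁₀(0.013072) ≈ -37.67 dB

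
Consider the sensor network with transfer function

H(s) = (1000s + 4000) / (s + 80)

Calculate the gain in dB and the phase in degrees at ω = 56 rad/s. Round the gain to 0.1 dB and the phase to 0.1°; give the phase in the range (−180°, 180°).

Substitute s = j56:
Numerator: 1000(j56) + 4000 = 4000 + j56000
Denominator: (j56) + 80 = 80 + j56
|N| = √(4000² + 56000²) ≈ 56143, ∠N ≈ 85.91°
|D| = √(80² + 56²) ≈ 97.652, ∠D ≈ 34.99°
|H| = 56143 / 97.652 ≈ 574.93
Gain = 20 log₁₀(574.93) ≈ 55.19 dB
∠H = 85.91° − 34.99° = 50.92°

55.2 dB, 50.9°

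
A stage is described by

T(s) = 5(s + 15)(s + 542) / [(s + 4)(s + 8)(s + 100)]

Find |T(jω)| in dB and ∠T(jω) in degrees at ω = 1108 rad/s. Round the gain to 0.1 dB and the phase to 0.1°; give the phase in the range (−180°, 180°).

At s = jω = j1108:
zero (s+15): 15 + j1108 → |·| = √(15²+1108²) = √1227889 ≈ 1108.1, ∠ = arctan(1108/15) ≈ 89.22°
zero (s+542): 542 + j1108 → |·| = √(542²+1108²) = √1521428 ≈ 1233.5, ∠ = arctan(1108/542) ≈ 63.93°
pole (s+4): 4 + j1108 → |·| = √(4²+1108²) = √1227680 ≈ 1108, ∠ = arctan(1108/4) ≈ 89.79°
pole (s+8): 8 + j1108 → |·| = √(8²+1108²) = √1227728 ≈ 1108, ∠ = arctan(1108/8) ≈ 89.59°
pole (s+100): 100 + j1108 → |·| = √(100²+1108²) = √1237664 ≈ 1112.5, ∠ = arctan(1108/100) ≈ 84.84°
|T| = 5 · 1.3668e+06 / 1.3658e+09 ≈ 0.0050037
Gain = 20 log₁₀(0.0050037) ≈ -46.01 dB
∠T = 153.15° − 264.22° = -111.07°

-46.0 dB, -111.1°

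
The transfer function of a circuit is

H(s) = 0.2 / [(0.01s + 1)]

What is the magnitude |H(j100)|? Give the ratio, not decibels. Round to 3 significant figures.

0.141

At ω = 100 rad/s:
pole (1 + j100·0.01) = 1 + j1 → |·| ≈ 1.4142, ∠ ≈ 45.00°
|H| = 0.2 · 1 / (1.4142) ≈ 0.14142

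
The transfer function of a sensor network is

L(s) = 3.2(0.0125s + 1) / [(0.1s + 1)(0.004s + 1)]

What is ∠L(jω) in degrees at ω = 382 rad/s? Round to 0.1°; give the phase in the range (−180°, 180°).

At ω = 382 rad/s:
zero (1 + j382·0.0125) = 1 + j4.775 → |·| ≈ 4.8786, ∠ ≈ 78.17°
pole (1 + j382·0.1) = 1 + j38.2 → |·| ≈ 38.213, ∠ ≈ 88.50°
pole (1 + j382·0.004) = 1 + j1.528 → |·| ≈ 1.8261, ∠ ≈ 56.80°
∠L = (78.17°) − (88.50° + 56.80°) = -67.13°

-67.1°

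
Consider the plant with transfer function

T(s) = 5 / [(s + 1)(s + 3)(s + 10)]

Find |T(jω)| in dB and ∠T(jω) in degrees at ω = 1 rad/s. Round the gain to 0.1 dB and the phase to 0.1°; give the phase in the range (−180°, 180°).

At s = jω = j1:
pole (s+1): 1 + j1 → |·| = √(1²+1²) = √2 ≈ 1.4142, ∠ = arctan(1/1) ≈ 45.00°
pole (s+3): 3 + j1 → |·| = √(3²+1²) = √10 ≈ 3.1623, ∠ = arctan(1/3) ≈ 18.43°
pole (s+10): 10 + j1 → |·| = √(10²+1²) = √101 ≈ 10.05, ∠ = arctan(1/10) ≈ 5.71°
|T| = 5 / 44.945 ≈ 0.11125
Gain = 20 log₁₀(0.11125) ≈ -19.07 dB
∠T = 0.00° − 69.14° = -69.14°

-19.1 dB, -69.1°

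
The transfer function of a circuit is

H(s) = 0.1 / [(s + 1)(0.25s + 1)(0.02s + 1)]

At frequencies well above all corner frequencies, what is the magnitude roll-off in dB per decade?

Each pole contributes −20 dB/decade at high frequency; each zero contributes +20 dB/decade.
Net: 0 zero(s) − 3 pole(s) → -60 dB/decade.

-60 dB/decade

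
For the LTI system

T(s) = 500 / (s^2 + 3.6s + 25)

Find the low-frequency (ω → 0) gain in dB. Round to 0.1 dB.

26.0 dB

T(0) = 500 / 25 = 20
20 log₁₀(20) ≈ 26.02 dB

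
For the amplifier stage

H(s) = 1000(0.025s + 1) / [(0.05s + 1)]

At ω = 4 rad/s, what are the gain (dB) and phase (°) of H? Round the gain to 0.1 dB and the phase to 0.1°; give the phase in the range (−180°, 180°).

59.9 dB, -5.6°

At ω = 4 rad/s:
zero (1 + j4·0.025) = 1 + j0.1 → |·| ≈ 1.005, ∠ ≈ 5.71°
pole (1 + j4·0.05) = 1 + j0.2 → |·| ≈ 1.0198, ∠ ≈ 11.31°
|H| = 1000 · 1.005 / (1.0198) ≈ 985.49
Gain = 20 log₁₀(985.49) ≈ 59.87 dB
∠H = (5.71°) − (11.31°) = -5.60°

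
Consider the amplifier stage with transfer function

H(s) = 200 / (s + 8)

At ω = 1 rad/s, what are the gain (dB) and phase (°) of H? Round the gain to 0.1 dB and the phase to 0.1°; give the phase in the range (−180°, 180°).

27.9 dB, -7.1°

At s = jω = j1:
pole (s+8): 8 + j1 → |·| = √(8²+1²) = √65 ≈ 8.0623, ∠ = arctan(1/8) ≈ 7.13°
|H| = 200 / 8.0623 ≈ 24.807
Gain = 20 log₁₀(24.807) ≈ 27.89 dB
∠H = 0.00° − 7.13° = -7.13°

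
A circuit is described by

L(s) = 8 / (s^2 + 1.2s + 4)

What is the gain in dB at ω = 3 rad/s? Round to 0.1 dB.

2.3 dB

At s = jω = j3:
quadratic: (j3)² + 1.2·j3 + 4 = -5 + j3.6 → |·| ≈ 6.1612, ∠ ≈ 144.25°
|L| = 8 / 6.1612 ≈ 1.2984
Gain = 20 log₁₀(1.2984) ≈ 2.27 dB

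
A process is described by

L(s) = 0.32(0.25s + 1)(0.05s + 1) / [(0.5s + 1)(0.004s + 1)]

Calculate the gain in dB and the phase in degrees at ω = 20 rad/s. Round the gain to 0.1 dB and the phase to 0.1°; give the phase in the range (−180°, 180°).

At ω = 20 rad/s:
zero (1 + j20·0.25) = 1 + j5 → |·| ≈ 5.099, ∠ ≈ 78.69°
zero (1 + j20·0.05) = 1 + j1 → |·| ≈ 1.4142, ∠ ≈ 45.00°
pole (1 + j20·0.5) = 1 + j10 → |·| ≈ 10.05, ∠ ≈ 84.29°
pole (1 + j20·0.004) = 1 + j0.08 → |·| ≈ 1.0032, ∠ ≈ 4.57°
|L| = 0.32 · 5.099 · 1.4142 / (10.05 · 1.0032) ≈ 0.22887
Gain = 20 log₁₀(0.22887) ≈ -12.81 dB
∠L = (78.69° + 45.00°) − (84.29° + 4.57°) = 34.83°

-12.8 dB, 34.8°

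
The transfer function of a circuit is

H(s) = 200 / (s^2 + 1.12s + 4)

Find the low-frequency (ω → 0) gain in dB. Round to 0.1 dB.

34.0 dB

H(0) = 200 / 4 = 50
20 log₁₀(50) ≈ 33.98 dB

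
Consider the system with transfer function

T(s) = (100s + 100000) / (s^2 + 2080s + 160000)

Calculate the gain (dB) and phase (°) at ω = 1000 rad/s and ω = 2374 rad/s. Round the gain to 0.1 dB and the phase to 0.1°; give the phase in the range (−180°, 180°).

Substitute s = j1000:
Numerator: 100(j1000) + 100000 = 100000 + j100000
Denominator: (j1000)^2 + 2080(j1000) + 160000 = -840000 + j2080000
|N| = √(100000² + 100000²) ≈ 1.4142e+05, ∠N ≈ 45.00°
|D| = √(840000² + 2080000²) ≈ 2.2432e+06, ∠D ≈ 111.99°
|T| = 1.4142e+05 / 2.2432e+06 ≈ 0.063044
Gain = 20 log₁₀(0.063044) ≈ -24.01 dB
∠T = 45.00° − 111.99° = -66.99°

Substitute s = j2374:
Numerator: 100(j2374) + 100000 = 100000 + j237400
Denominator: (j2374)^2 + 2080(j2374) + 160000 = -5475876 + j4937920
|N| = √(100000² + 237400²) ≈ 2.576e+05, ∠N ≈ 67.16°
|D| = √(5475876² + 4937920²) ≈ 7.3735e+06, ∠D ≈ 137.96°
|T| = 2.576e+05 / 7.3735e+06 ≈ 0.034936
Gain = 20 log₁₀(0.034936) ≈ -29.13 dB
∠T = 67.16° − 137.96° = -70.80°

ω = 1000: -24.0 dB, -67.0°; ω = 2374: -29.1 dB, -70.8°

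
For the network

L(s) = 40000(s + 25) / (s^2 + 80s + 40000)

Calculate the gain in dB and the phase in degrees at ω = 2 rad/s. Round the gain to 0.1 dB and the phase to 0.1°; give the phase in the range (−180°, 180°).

At s = jω = j2:
zero (s+25): 25 + j2 → |·| = √(25²+2²) = √629 ≈ 25.08, ∠ = arctan(2/25) ≈ 4.57°
quadratic: (j2)² + 80·j2 + 40000 = 39996 + j160 → |·| ≈ 39996, ∠ ≈ 0.23°
|L| = 40000 · 25.08 / 39996 ≈ 25.083
Gain = 20 log₁₀(25.083) ≈ 27.99 dB
∠L = 4.57° − 0.23° = 4.34°

28.0 dB, 4.3°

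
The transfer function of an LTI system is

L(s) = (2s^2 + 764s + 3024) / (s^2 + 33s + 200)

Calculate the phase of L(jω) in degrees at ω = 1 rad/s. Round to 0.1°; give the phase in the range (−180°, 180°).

4.8°

Substitute s = j1:
Numerator: 2(j1)^2 + 764(j1) + 3024 = 3022 + j764
Denominator: (j1)^2 + 33(j1) + 200 = 199 + j33
|N| = √(3022² + 764²) ≈ 3117.1, ∠N ≈ 14.19°
|D| = √(199² + 33²) ≈ 201.72, ∠D ≈ 9.42°
∠L = 14.19° − 9.42° = 4.77°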